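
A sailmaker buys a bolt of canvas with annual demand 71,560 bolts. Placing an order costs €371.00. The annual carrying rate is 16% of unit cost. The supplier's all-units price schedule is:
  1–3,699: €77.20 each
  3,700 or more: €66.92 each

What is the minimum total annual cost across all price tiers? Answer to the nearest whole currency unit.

TC* ≈ €4,815,779

Holding cost per unit per year at price C is H = 0.16·C.
Evaluate total cost at each tier's feasible EOQ or, if the EOQ is below the tier, at the tier's minimum quantity.
EOQ at €77.20 = 2073.3 (feasible in tier 1): TC = 71,560×€77.20 + (71,560/2073.3)×371 + (2073.3/2)×0.16×€77.20 = €5,550,041.77.
EOQ at €66.92 = 2226.9 < 3700, so use break Q=3700: TC = 71,560×€66.92 + (71,560/3700.0)×371 + (3700.0/2)×0.16×€66.92 = €4,815,778.86.
Lowest total cost among the candidates is at Q = 3700.0.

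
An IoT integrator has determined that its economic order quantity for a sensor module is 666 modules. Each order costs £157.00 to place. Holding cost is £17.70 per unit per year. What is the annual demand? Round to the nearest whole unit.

D ≈ 25,003 modules per year

Invert the EOQ relation Q*² = 2DS/H.
From Q* = √(2DS/H): D = Q*²H / (2S) = 666² × 17.7 / (2 × 157) = 25002.997.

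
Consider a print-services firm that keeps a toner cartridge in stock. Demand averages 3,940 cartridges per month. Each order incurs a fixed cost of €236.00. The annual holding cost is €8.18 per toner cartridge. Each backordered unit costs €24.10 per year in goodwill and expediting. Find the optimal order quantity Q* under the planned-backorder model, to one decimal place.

Annual demand D = 3,940 × 12 = 47,280.
With planned backorders, Q* = √(2DS/H) · √((H+B)/B).
√(2DS/H) = √(2 × 47,280 × 236 / 8.18) = 1651.707.
√((H+B)/B) = √((8.18+24.1)/24.1) = 1.1573.
Q* ≈ 1911.575.

Q* ≈ 1,911.6 cartridges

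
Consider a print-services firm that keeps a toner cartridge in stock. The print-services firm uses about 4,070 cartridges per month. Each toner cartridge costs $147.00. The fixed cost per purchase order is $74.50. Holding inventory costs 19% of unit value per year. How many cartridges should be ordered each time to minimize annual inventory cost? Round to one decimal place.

Q* ≈ 510.4 cartridges

Annual demand D = 4,070 × 12 = 48,840.
Holding cost H = 0.19 × $147.00 = $27.9300 per unit per year.
EOQ = √(2DS / H) = √(2 × 48,840 × 74.5 / 27.93).
= √(7,277,160 / 27.93) = √260,549.9463 ≈ 510.441.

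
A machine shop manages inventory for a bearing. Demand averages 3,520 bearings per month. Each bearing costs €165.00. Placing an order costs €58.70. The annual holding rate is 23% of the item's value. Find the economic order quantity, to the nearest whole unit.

Q* ≈ 361 bearings

Annual demand D = 3,520 × 12 = 42,240.
Holding cost H = 0.23 × €165.00 = €37.9500 per unit per year.
EOQ = √(2DS / H) = √(2 × 42,240 × 58.7 / 37.95).
= √(4,958,976 / 37.95) = √130,671.3043 ≈ 361.485.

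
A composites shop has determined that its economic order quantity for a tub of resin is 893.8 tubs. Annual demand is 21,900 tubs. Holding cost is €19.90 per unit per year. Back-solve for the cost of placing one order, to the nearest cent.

The basic EOQ model gives Q* = √(2DS/H); rearrange for the unknown.
From Q* = √(2DS/H): S = Q*²H / (2D) = 893.8² × 19.9 / (2 × 21,900) = 362.9608.

S ≈ €362.96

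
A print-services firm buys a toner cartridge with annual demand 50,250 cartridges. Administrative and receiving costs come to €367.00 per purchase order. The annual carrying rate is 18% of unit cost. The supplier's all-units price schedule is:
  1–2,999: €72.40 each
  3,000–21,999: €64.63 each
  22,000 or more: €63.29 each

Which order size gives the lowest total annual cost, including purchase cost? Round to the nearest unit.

Q* ≈ 3,000 cartridges

Holding cost per unit per year at price C is H = 0.18·C.
Evaluate total cost at each tier's feasible EOQ or, if the EOQ is below the tier, at the tier's minimum quantity.
EOQ at €72.40 = 1682.3 (feasible in tier 1): TC = 50,250×€72.40 + (50,250/1682.3)×367 + (1682.3/2)×0.18×€72.40 = €3,660,024.09.
EOQ at €64.63 = 1780.6 < 3000, so use break Q=3000: TC = 50,250×€64.63 + (50,250/3000.0)×367 + (3000.0/2)×0.18×€64.63 = €3,271,254.85.
EOQ at €63.29 = 1799.3 < 22000, so use break Q=22000: TC = 50,250×€63.29 + (50,250/22000.0)×367 + (22000.0/2)×0.18×€63.29 = €3,306,474.96.
Lowest total cost is €3,271,254.85 at Q = 3000.0.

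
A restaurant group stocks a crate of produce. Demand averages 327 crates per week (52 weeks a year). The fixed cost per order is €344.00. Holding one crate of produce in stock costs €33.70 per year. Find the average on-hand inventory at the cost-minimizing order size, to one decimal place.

Annual demand D = 327 × 52 = 17,004.
The optimal lot size = √(2DS/H) = √(2 × 17,004 × 344 / 33.7) ≈ 589.19.
Average inventory = Q*/2 ≈ 589.19 / 2 = 294.595.

Average inventory ≈ 294.6 crates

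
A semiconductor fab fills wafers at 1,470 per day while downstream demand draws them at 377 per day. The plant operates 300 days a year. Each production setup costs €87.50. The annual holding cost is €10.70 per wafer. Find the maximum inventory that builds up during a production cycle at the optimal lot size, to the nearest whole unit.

Annual demand D = 377 × 300 = 113,100.
Production build-up factor (1 − d/p) = 1 − 377/1,470 = 0.7435.
Q* = √(2DS / (H(1 − d/p))) = √(2 × 113,100 × 87.5 / (10.7 × 0.7435)).
= √(19,792,500 / 7.9559) ≈ 1577.274.
Maximum inventory = Q*(1 − d/p) = 1577.274 × 0.7435 ≈ 1172.762.

I_max ≈ 1,173 wafers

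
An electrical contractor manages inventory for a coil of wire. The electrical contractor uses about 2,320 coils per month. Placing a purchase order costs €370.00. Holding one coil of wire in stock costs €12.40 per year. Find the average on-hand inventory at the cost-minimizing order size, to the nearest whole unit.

Average inventory ≈ 644 coils

Annual demand D = 2,320 × 12 = 27,840.
EOQ = √(2DS/H) = √(2 × 27,840 × 370 / 12.4) ≈ 1288.96.
Average inventory = Q*/2 ≈ 1288.96 / 2 = 644.480.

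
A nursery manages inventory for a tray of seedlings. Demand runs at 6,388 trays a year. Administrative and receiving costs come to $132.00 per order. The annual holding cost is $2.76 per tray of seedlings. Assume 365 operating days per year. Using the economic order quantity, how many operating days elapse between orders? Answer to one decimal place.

EOQ = √(2DS/H) = √(2 × 6,388 × 132 / 2.76) ≈ 781.68.
Cycle time = Q*/D × 365 = 781.68 / 6,388 × 365 ≈ 44.664 days.

T ≈ 44.7 days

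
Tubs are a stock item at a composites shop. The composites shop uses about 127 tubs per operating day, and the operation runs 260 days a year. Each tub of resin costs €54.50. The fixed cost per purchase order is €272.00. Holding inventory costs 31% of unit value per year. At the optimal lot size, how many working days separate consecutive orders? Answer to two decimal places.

Annual demand D = 127 × 260 = 33,020.
Holding cost H = 0.31 × €54.50 = €16.8950 per unit per year.
Q* = √(2DS/H) = √(2 × 33,020 × 272 / 16.895) ≈ 1031.12.
Cycle time = Q*/D × 260 = 1031.12 / 33,020 × 260 ≈ 8.119 days.

T ≈ 8.12 days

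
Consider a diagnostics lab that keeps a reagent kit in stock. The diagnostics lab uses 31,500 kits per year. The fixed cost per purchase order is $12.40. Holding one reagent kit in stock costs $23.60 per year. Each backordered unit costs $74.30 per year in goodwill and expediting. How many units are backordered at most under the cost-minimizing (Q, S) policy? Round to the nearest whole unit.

S* ≈ 50 kits

With planned backorders, Q* = √(2DS/H) · √((H+B)/B).
√(2DS/H) = √(2 × 31,500 × 12.4 / 23.6) = 181.939.
√((H+B)/B) = √((23.6+74.3)/74.3) = 1.1479.
Q* ≈ 208.844.
S* = Q* · H/(H+B) = 208.844 × 23.6/97.9 ≈ 50.344.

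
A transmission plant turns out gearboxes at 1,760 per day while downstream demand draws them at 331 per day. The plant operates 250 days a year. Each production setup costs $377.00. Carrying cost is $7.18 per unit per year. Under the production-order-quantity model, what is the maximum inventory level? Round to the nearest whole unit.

I_max ≈ 2,656 gearboxes

Annual demand D = 331 × 250 = 82,750.
Production build-up factor (1 − d/p) = 1 − 331/1,760 = 0.8119.
Q* = √(2DS / (H(1 − d/p))) = √(2 × 82,750 × 377 / (7.18 × 0.8119)).
= √(62,393,500 / 5.8297) ≈ 3271.506.
Maximum inventory = Q*(1 − d/p) = 3271.506 × 0.8119 ≈ 2656.240.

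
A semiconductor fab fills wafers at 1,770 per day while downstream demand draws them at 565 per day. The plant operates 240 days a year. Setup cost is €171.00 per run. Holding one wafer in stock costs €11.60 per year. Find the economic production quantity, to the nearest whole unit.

Q* ≈ 2,423 wafers

Annual demand D = 565 × 240 = 135,600.
Production build-up factor (1 − d/p) = 1 − 565/1,770 = 0.6808.
Q* = √(2DS / (H(1 − d/p))) = √(2 × 135,600 × 171 / (11.6 × 0.6808)).
= √(46,375,200 / 7.8972) ≈ 2423.299.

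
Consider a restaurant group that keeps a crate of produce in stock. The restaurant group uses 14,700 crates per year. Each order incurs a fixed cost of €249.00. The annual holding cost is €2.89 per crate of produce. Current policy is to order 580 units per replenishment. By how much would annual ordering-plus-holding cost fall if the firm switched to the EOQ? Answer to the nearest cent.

Extra cost ≈ €2,549.34 per year

EOQ = √(2DS/H) = √(2 × 14,700 × 249 / 2.89) ≈ 1591.57.
Cost at Q* = (D/Q*)S + (Q*/2)H = √(2DSH) ≈ €4,599.62.
Cost at Q = 580: (14,700/580)×249 + (580/2)×2.89 = €6,310.86 + €838.10 = €7,148.96.
Excess = €7,148.96 − €4,599.62 = €2,549.34.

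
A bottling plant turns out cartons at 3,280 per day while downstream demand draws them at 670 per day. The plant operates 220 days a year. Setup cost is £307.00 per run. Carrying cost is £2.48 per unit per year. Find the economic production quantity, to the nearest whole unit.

Q* ≈ 6,772 cartons

Annual demand D = 670 × 220 = 147,400.
Production build-up factor (1 − d/p) = 1 − 670/3,280 = 0.7957.
Q* = √(2DS / (H(1 − d/p))) = √(2 × 147,400 × 307 / (2.48 × 0.7957)).
= √(90,503,600 / 1.9734) ≈ 6772.106.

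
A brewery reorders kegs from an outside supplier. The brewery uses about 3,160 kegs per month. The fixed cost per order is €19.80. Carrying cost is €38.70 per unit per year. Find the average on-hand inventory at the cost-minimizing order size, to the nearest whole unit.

Annual demand D = 3,160 × 12 = 37,920.
The optimal lot size = √(2DS/H) = √(2 × 37,920 × 19.8 / 38.7) ≈ 196.98.
Average inventory = Q*/2 ≈ 196.98 / 2 = 98.491.

Average inventory ≈ 98 kegs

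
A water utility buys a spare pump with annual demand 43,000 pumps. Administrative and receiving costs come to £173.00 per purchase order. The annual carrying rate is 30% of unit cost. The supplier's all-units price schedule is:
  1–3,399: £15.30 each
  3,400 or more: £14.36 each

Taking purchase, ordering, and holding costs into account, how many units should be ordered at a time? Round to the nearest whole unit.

Q* ≈ 3,400 pumps

Holding cost per unit per year at price C is H = 0.30·C.
For each price level, check whether its EOQ is feasible; otherwise the best quantity at that price is the breakpoint.
EOQ at £15.30 = 1800.4 (feasible in tier 1): TC = 43,000×£15.30 + (43,000/1800.4)×173 + (1800.4/2)×0.30×£15.30 = £666,163.78.
EOQ at £14.36 = 1858.4 < 3400, so use break Q=3400: TC = 43,000×£14.36 + (43,000/3400.0)×173 + (3400.0/2)×0.30×£14.36 = £626,991.54.
Lowest total cost is £626,991.54 at Q = 3400.0.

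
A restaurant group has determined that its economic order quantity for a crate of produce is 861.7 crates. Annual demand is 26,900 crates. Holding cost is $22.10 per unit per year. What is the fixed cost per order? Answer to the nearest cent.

S ≈ $305.02

Invert the EOQ relation Q*² = 2DS/H.
From Q* = √(2DS/H): S = Q*²H / (2D) = 861.7² × 22.1 / (2 × 26,900) = 305.0157.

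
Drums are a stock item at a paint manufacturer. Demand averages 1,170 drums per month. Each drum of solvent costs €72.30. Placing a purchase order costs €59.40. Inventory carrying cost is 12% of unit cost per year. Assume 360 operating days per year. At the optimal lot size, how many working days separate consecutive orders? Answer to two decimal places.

T ≈ 11.24 days

Annual demand D = 1,170 × 12 = 14,040.
Holding cost H = 0.12 × €72.30 = €8.6760 per unit per year.
EOQ = √(2DS/H) = √(2 × 14,040 × 59.4 / 8.676) ≈ 438.46.
Cycle time = Q*/D × 360 = 438.46 / 14,040 × 360 ≈ 11.243 days.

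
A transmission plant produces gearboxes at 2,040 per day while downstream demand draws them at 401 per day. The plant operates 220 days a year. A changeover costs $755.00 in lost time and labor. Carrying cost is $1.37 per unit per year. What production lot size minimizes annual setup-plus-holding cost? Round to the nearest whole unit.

Annual demand D = 401 × 220 = 88,220.
Production build-up factor (1 − d/p) = 1 − 401/2,040 = 0.8034.
Q* = √(2DS / (H(1 − d/p))) = √(2 × 88,220 × 755 / (1.37 × 0.8034)).
= √(133,212,200 / 1.1007) ≈ 11001.131.

Q* ≈ 11,001 gearboxes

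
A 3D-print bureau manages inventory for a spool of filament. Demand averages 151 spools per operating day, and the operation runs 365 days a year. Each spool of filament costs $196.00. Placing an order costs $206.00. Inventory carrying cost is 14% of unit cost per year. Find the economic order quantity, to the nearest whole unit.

Annual demand D = 151 × 365 = 55,115.
Holding cost H = 0.14 × $196.00 = $27.4400 per unit per year.
EOQ = √(2DS / H) = √(2 × 55,115 × 206 / 27.44).
= √(22,707,380 / 27.44) = √827,528.4257 ≈ 909.686.

Q* ≈ 910 spools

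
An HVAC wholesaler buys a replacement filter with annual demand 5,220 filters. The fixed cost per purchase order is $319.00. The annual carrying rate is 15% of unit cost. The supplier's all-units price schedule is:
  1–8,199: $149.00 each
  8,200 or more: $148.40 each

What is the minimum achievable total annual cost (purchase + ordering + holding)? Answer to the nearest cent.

TC* ≈ $786,407.49

Holding cost per unit per year at price C is H = 0.15·C.
Evaluate total cost at each tier's feasible EOQ or, if the EOQ is below the tier, at the tier's minimum quantity.
EOQ at $149.00 = 386.0 (feasible in tier 1): TC = 5,220×$149.00 + (5,220/386.0)×319 + (386.0/2)×0.15×$149.00 = $786,407.49.
EOQ at $148.40 = 386.8 < 8200, so use break Q=8200: TC = 5,220×$148.40 + (5,220/8200.0)×319 + (8200.0/2)×0.15×$148.40 = $866,117.07.
Lowest total cost among the candidates is at Q = 386.0.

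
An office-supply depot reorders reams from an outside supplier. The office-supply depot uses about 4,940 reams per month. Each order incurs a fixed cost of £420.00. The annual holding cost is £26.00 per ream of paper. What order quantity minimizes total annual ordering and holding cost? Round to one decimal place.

Annual demand D = 4,940 × 12 = 59,280.
EOQ = √(2DS / H) = √(2 × 59,280 × 420 / 26).
= √(49,795,200 / 26) = √1,915,200 ≈ 1383.908.

Q* ≈ 1,383.9 reams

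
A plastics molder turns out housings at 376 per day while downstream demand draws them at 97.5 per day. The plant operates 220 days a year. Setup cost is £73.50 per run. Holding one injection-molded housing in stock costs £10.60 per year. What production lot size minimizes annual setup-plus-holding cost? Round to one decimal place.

Annual demand D = 97.5 × 220 = 21,450.
Production build-up factor (1 − d/p) = 1 − 97.5/376 = 0.7407.
Q* = √(2DS / (H(1 − d/p))) = √(2 × 21,450 × 73.5 / (10.6 × 0.7407)).
= √(3,153,150 / 7.8513) ≈ 633.725.

Q* ≈ 633.7 housings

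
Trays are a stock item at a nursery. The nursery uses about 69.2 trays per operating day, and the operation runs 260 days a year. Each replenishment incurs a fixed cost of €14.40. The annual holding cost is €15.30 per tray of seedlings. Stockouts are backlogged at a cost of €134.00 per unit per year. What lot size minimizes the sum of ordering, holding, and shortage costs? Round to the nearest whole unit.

Q* ≈ 194 trays

Annual demand D = 69.2 × 260 = 17,992.
With planned backorders, Q* = √(2DS/H) · √((H+B)/B).
√(2DS/H) = √(2 × 17,992 × 14.4 / 15.3) = 184.031.
√((H+B)/B) = √((15.3+134)/134) = 1.0555.
Q* ≈ 194.253.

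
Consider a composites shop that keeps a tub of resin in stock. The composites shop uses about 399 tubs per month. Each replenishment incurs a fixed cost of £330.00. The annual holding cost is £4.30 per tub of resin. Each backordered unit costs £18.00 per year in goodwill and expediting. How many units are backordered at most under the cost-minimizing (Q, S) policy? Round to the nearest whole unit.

S* ≈ 184 tubs

Annual demand D = 399 × 12 = 4,788.
With planned backorders, Q* = √(2DS/H) · √((H+B)/B).
√(2DS/H) = √(2 × 4,788 × 330 / 4.3) = 857.264.
√((H+B)/B) = √((4.3+18)/18) = 1.1131.
Q* ≈ 954.181.
S* = Q* · H/(H+B) = 954.181 × 4.3/22.3 ≈ 183.990.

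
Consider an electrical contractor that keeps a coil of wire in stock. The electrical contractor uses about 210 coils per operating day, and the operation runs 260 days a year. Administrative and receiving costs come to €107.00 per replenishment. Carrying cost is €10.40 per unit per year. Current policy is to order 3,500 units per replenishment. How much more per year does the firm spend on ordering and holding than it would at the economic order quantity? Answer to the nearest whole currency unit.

Annual demand D = 210 × 260 = 54,600.
EOQ = √(2DS/H) = √(2 × 54,600 × 107 / 10.4) ≈ 1059.95.
Cost at Q* = (D/Q*)S + (Q*/2)H = √(2DSH) ≈ €11,023.51.
Cost at Q = 3,500: (54,600/3,500)×107 + (3,500/2)×10.4 = €1,669.20 + €18,200.00 = €19,869.20.
Excess = €19,869.20 − €11,023.51 = €8,845.69.

Extra cost ≈ €8,846 per year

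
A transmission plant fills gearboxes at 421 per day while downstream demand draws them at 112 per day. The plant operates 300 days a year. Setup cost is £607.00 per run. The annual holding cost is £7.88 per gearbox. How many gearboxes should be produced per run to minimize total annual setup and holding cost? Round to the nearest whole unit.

Q* ≈ 2,656 gearboxes

Annual demand D = 112 × 300 = 33,600.
Production build-up factor (1 − d/p) = 1 − 112/421 = 0.7340.
Q* = √(2DS / (H(1 − d/p))) = √(2 × 33,600 × 607 / (7.88 × 0.7340)).
= √(40,790,400 / 5.7837) ≈ 2655.692.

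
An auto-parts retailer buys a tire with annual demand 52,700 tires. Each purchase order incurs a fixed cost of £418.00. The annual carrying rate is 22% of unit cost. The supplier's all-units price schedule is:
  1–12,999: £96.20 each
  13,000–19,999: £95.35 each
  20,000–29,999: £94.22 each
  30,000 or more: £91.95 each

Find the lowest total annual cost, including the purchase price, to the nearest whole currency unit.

Holding cost per unit per year at price C is H = 0.22·C.
Evaluate total cost at each tier's feasible EOQ or, if the EOQ is below the tier, at the tier's minimum quantity.
EOQ at £96.20 = 1442.8 (feasible in tier 1): TC = 52,700×£96.20 + (52,700/1442.8)×418 + (1442.8/2)×0.22×£96.20 = £5,100,275.66.
EOQ at £95.35 = 1449.2 < 13000, so use break Q=13000: TC = 52,700×£95.35 + (52,700/13000.0)×418 + (13000.0/2)×0.22×£95.35 = £5,162,990.01.
EOQ at £94.22 = 1457.9 < 20000, so use break Q=20000: TC = 52,700×£94.22 + (52,700/20000.0)×418 + (20000.0/2)×0.22×£94.22 = £5,173,779.43.
EOQ at £91.95 = 1475.8 < 30000, so use break Q=30000: TC = 52,700×£91.95 + (52,700/30000.0)×418 + (30000.0/2)×0.22×£91.95 = £5,149,934.29.
Lowest total cost among the candidates is at Q = 1442.8.

TC* ≈ £5,100,276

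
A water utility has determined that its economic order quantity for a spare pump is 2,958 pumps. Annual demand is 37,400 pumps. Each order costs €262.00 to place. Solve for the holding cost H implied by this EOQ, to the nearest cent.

H ≈ €2.24

Squaring Q* = √(2DS/H) gives Q*² = 2DS/H.
From Q* = √(2DS/H): H = 2DS / Q*² = 2 × 37,400 × 262 / 2,958² = 2.2398.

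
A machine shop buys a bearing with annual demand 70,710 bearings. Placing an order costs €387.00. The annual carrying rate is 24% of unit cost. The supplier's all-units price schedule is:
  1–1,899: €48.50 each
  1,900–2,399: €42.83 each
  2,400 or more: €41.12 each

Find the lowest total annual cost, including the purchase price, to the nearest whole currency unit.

TC* ≈ €2,930,840

Holding cost per unit per year at price C is H = 0.24·C.
Candidates are each tier's EOQ (if it falls in that tier) and each price-break quantity.
Tier 1 (€48.50): EOQ = 2168.4 exceeds tier's upper bound 1899, so this tier is dominated.
EOQ at €42.83 = 2307.4 (feasible in tier 2): TC = 70,710×€42.83 + (70,710/2307.4)×387 + (2307.4/2)×0.24×€42.83 = €3,052,227.98.
EOQ at €41.12 = 2354.9 < 2400, so use break Q=2400: TC = 70,710×€41.12 + (70,710/2400.0)×387 + (2400.0/2)×0.24×€41.12 = €2,930,839.75.
Lowest total cost among the candidates is at Q = 2400.0.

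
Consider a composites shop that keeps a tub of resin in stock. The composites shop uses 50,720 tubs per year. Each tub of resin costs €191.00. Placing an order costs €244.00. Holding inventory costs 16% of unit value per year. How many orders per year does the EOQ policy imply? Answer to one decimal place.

Holding cost H = 0.16 × €191.00 = €30.5600 per unit per year.
EOQ = √(2DS/H) = √(2 × 50,720 × 244 / 30.56) ≈ 899.96.
Orders per year = D / Q* = 50,720 / 899.96 ≈ 56.358.

N ≈ 56.4 orders per year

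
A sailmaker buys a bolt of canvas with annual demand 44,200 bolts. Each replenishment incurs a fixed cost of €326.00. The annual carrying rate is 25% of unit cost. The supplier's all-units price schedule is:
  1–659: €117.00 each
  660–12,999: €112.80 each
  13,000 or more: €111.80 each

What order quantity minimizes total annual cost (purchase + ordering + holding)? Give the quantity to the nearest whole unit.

Holding cost per unit per year at price C is H = 0.25·C.
For each price level, check whether its EOQ is feasible; otherwise the best quantity at that price is the breakpoint.
Tier 1 (€117.00): EOQ = 992.6 exceeds tier's upper bound 659, so this tier is dominated.
EOQ at €112.80 = 1010.9 (feasible in tier 2): TC = 44,200×€112.80 + (44,200/1010.9)×326 + (1010.9/2)×0.25×€112.80 = €5,014,267.52.
EOQ at €111.80 = 1015.4 < 13000, so use break Q=13000: TC = 44,200×€111.80 + (44,200/13000.0)×326 + (13000.0/2)×0.25×€111.80 = €5,124,343.40.
Lowest total cost is €5,014,267.52 at Q = 1010.9.

Q* ≈ 1,011 bolts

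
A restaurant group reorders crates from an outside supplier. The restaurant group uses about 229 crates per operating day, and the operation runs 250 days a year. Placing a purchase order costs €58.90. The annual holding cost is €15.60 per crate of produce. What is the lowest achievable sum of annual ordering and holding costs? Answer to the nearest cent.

Annual demand D = 229 × 250 = 57,250.
Q* = √(2DS/H) = √(2 × 57,250 × 58.9 / 15.6) ≈ 657.50.
At Q*, ordering cost (D/Q*)S equals holding cost (Q*/2)H, each = √(DSH/2).
Minimum total = √(2DSH) = √(2 × 57,250 × 58.9 × 15.6) ≈ 10257.055.

TC* ≈ €10,257.06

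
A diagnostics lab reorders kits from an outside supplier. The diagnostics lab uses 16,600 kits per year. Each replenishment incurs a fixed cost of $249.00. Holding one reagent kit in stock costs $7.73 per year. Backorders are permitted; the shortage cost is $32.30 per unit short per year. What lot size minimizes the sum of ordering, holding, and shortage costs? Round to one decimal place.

With planned backorders, Q* = √(2DS/H) · √((H+B)/B).
√(2DS/H) = √(2 × 16,600 × 249 / 7.73) = 1034.139.
√((H+B)/B) = √((7.73+32.3)/32.3) = 1.1132.
Q* ≈ 1151.252.

Q* ≈ 1,151.3 kits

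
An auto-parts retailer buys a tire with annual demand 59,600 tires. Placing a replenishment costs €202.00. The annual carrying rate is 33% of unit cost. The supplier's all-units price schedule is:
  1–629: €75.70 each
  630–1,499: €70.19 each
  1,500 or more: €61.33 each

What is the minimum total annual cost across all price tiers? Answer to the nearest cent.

TC* ≈ €3,678,473.31

Holding cost per unit per year at price C is H = 0.33·C.
Evaluate total cost at each tier's feasible EOQ or, if the EOQ is below the tier, at the tier's minimum quantity.
Tier 1 (€75.70): EOQ = 981.8 exceeds tier's upper bound 629, so this tier is dominated.
EOQ at €70.19 = 1019.6 (feasible in tier 2): TC = 59,600×€70.19 + (59,600/1019.6)×202 + (1019.6/2)×0.33×€70.19 = €4,206,940.11.
EOQ at €61.33 = 1090.7 < 1500, so use break Q=1500: TC = 59,600×€61.33 + (59,600/1500.0)×202 + (1500.0/2)×0.33×€61.33 = €3,678,473.31.
Lowest total cost among the candidates is at Q = 1500.0.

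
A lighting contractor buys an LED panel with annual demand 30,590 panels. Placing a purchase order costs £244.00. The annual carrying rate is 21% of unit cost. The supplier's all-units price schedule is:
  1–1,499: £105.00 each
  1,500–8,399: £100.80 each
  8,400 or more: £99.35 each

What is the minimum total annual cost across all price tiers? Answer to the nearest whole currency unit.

TC* ≈ £3,104,324

Holding cost per unit per year at price C is H = 0.21·C.
Candidates are each tier's EOQ (if it falls in that tier) and each price-break quantity.
EOQ at £105.00 = 822.8 (feasible in tier 1): TC = 30,590×£105.00 + (30,590/822.8)×244 + (822.8/2)×0.21×£105.00 = £3,230,092.78.
EOQ at £100.80 = 839.8 < 1500, so use break Q=1500: TC = 30,590×£100.80 + (30,590/1500.0)×244 + (1500.0/2)×0.21×£100.80 = £3,104,323.97.
EOQ at £99.35 = 845.9 < 8400, so use break Q=8400: TC = 30,590×£99.35 + (30,590/8400.0)×244 + (8400.0/2)×0.21×£99.35 = £3,127,631.77.
Lowest total cost among the candidates is at Q = 1500.0.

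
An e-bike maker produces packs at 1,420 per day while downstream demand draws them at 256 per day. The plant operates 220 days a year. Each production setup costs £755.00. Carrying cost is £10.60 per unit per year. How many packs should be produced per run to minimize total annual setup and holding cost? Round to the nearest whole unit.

Q* ≈ 3,128 packs

Annual demand D = 256 × 220 = 56,320.
Production build-up factor (1 − d/p) = 1 − 256/1,420 = 0.8197.
Q* = √(2DS / (H(1 − d/p))) = √(2 × 56,320 × 755 / (10.6 × 0.8197)).
= √(85,043,200 / 8.689) ≈ 3128.488.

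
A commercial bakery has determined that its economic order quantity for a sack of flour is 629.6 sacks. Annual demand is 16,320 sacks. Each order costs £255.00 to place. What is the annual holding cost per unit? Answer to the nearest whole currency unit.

Invert the EOQ relation Q*² = 2DS/H.
From Q* = √(2DS/H): H = 2DS / Q*² = 2 × 16,320 × 255 / 629.6² = 20.9972.

H ≈ £21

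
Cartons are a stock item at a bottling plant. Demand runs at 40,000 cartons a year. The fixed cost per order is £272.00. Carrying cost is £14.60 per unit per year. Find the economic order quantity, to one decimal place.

Q* ≈ 1,220.8 cartons

EOQ = √(2DS / H) = √(2 × 40,000 × 272 / 14.6).
= √(21,760,000 / 14.6) = √1,490,410.9589 ≈ 1220.824.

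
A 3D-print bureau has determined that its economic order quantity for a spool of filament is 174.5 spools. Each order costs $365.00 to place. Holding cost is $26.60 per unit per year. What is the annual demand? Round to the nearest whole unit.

Invert the EOQ relation Q*² = 2DS/H.
From Q* = √(2DS/H): D = Q*²H / (2S) = 174.5² × 26.6 / (2 × 365) = 1109.557.

D ≈ 1,110 spools per year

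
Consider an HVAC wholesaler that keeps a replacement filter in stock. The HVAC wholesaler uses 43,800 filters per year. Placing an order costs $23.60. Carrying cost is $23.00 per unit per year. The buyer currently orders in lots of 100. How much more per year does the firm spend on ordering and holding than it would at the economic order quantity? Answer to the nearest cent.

EOQ = √(2DS/H) = √(2 × 43,800 × 23.6 / 23) ≈ 299.81.
Cost at Q* = (D/Q*)S + (Q*/2)H = √(2DSH) ≈ $6,895.60.
Cost at Q = 100: (43,800/100)×23.6 + (100/2)×23 = $10,336.80 + $1,150.00 = $11,486.80.
Excess = $11,486.80 − $6,895.60 = $4,591.20.

Extra cost ≈ $4,591.20 per year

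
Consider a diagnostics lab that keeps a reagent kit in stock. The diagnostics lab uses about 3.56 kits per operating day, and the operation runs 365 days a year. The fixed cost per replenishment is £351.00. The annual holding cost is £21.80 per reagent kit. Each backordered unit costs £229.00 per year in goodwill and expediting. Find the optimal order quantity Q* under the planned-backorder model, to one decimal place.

Annual demand D = 3.56 × 365 = 1,299.4.
With planned backorders, Q* = √(2DS/H) · √((H+B)/B).
√(2DS/H) = √(2 × 1,299.4 × 351 / 21.8) = 204.556.
√((H+B)/B) = √((21.8+229)/229) = 1.0465.
Q* ≈ 214.071.

Q* ≈ 214.1 kits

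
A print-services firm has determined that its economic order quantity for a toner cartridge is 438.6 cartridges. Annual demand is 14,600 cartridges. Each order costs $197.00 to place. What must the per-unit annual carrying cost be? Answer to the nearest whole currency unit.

Squaring Q* = √(2DS/H) gives Q*² = 2DS/H.
From Q* = √(2DS/H): H = 2DS / Q*² = 2 × 14,600 × 197 / 438.6² = 29.9028.

H ≈ $30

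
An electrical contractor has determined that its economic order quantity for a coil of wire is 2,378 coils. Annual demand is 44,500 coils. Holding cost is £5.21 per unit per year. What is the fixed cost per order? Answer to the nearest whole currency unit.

Squaring Q* = √(2DS/H) gives Q*² = 2DS/H.
From Q* = √(2DS/H): S = Q*²H / (2D) = 2,378² × 5.21 / (2 × 44,500) = 331.0331.

S ≈ £331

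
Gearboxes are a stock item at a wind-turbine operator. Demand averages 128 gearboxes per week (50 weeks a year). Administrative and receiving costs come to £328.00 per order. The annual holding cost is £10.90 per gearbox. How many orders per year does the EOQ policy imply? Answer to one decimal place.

Annual demand D = 128 × 50 = 6,400.
EOQ = √(2DS/H) = √(2 × 6,400 × 328 / 10.9) ≈ 620.62.
Orders per year = D / Q* = 6,400 / 620.62 ≈ 10.312.

N ≈ 10.3 orders per year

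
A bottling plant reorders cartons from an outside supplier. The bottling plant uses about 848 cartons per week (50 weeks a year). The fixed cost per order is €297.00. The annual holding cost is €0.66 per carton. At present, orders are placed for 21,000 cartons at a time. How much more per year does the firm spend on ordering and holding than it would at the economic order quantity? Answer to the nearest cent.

Extra cost ≈ €3,452.59 per year

Annual demand D = 848 × 50 = 42,400.
EOQ = √(2DS/H) = √(2 × 42,400 × 297 / 0.66) ≈ 6177.38.
Cost at Q* = (D/Q*)S + (Q*/2)H = √(2DSH) ≈ €4,077.07.
Cost at Q = 21,000: (42,400/21,000)×297 + (21,000/2)×0.66 = €599.66 + €6,930.00 = €7,529.66.
Excess = €7,529.66 − €4,077.07 = €3,452.59.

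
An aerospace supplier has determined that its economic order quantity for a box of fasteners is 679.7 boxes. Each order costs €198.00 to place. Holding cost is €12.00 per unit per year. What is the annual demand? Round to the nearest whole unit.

Invert the EOQ relation Q*² = 2DS/H.
From Q* = √(2DS/H): D = Q*²H / (2S) = 679.7² × 12 / (2 × 198) = 13999.760.

D ≈ 14,000 boxes per year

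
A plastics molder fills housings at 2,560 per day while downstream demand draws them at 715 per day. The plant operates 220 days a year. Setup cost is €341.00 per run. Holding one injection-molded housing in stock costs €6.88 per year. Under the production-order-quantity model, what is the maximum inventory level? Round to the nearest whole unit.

I_max ≈ 3,352 housings

Annual demand D = 715 × 220 = 157,300.
Production build-up factor (1 − d/p) = 1 − 715/2,560 = 0.7207.
Q* = √(2DS / (H(1 − d/p))) = √(2 × 157,300 × 341 / (6.88 × 0.7207)).
= √(107,278,600 / 4.9584) ≈ 4651.405.
Maximum inventory = Q*(1 − d/p) = 4651.405 × 0.7207 ≈ 3352.282.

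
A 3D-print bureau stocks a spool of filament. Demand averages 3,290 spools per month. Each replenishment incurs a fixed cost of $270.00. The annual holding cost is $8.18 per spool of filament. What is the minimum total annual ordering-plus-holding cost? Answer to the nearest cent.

Annual demand D = 3,290 × 12 = 39,480.
Q* = √(2DS/H) = √(2 × 39,480 × 270 / 8.18) ≈ 1614.39.
At Q*, ordering cost (D/Q*)S equals holding cost (Q*/2)H, each = √(DSH/2).
Minimum total = √(2DSH) = √(2 × 39,480 × 270 × 8.18) ≈ 13205.721.

TC* ≈ $13,205.72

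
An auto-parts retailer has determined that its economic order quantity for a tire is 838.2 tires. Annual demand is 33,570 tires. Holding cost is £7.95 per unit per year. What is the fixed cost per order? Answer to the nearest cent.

S ≈ £83.19

Squaring Q* = √(2DS/H) gives Q*² = 2DS/H.
From Q* = √(2DS/H): S = Q*²H / (2D) = 838.2² × 7.95 / (2 × 33,570) = 83.1919.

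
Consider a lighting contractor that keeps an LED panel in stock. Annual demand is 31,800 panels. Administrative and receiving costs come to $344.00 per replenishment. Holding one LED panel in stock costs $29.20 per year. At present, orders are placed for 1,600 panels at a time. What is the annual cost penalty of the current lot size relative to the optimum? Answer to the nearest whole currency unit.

EOQ = √(2DS/H) = √(2 × 31,800 × 344 / 29.2) ≈ 865.60.
Cost at Q* = (D/Q*)S + (Q*/2)H = √(2DSH) ≈ $25,275.47.
Cost at Q = 1,600: (31,800/1,600)×344 + (1,600/2)×29.2 = $6,837.00 + $23,360.00 = $30,197.00.
Excess = $30,197.00 − $25,275.47 = $4,921.53.

Extra cost ≈ $4,922 per year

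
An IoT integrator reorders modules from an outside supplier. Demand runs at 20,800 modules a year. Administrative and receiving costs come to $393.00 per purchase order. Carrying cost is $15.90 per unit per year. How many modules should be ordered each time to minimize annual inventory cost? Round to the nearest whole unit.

EOQ = √(2DS / H) = √(2 × 20,800 × 393 / 15.9).
= √(16,348,800 / 15.9) = √1,028,226.4151 ≈ 1014.015.

Q* ≈ 1,014 modules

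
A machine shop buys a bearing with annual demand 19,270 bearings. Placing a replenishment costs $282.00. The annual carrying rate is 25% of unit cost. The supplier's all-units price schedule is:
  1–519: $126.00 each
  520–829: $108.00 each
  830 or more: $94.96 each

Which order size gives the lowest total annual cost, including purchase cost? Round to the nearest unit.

Q* ≈ 830 bearings

Holding cost per unit per year at price C is H = 0.25·C.
For each price level, check whether its EOQ is feasible; otherwise the best quantity at that price is the breakpoint.
Tier 1 ($126.00): EOQ = 587.4 exceeds tier's upper bound 519, so this tier is dominated.
EOQ at $108.00 = 634.5 (feasible in tier 2): TC = 19,270×$108.00 + (19,270/634.5)×282 + (634.5/2)×0.25×$108.00 = $2,098,290.19.
EOQ at $94.96 = 676.6 < 830, so use break Q=830: TC = 19,270×$94.96 + (19,270/830.0)×282 + (830.0/2)×0.25×$94.96 = $1,846,278.46.
Lowest total cost is $1,846,278.46 at Q = 830.0.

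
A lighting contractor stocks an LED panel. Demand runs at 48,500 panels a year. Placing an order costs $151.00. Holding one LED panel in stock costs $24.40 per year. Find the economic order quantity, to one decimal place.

EOQ = √(2DS / H) = √(2 × 48,500 × 151 / 24.4).
= √(14,647,000 / 24.4) = √600,286.8852 ≈ 774.782.

Q* ≈ 774.8 panels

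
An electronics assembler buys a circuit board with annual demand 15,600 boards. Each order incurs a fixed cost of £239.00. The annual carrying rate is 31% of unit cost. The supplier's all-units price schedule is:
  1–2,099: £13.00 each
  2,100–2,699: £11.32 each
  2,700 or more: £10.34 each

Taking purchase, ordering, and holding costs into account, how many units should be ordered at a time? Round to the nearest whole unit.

Holding cost per unit per year at price C is H = 0.31·C.
For each price level, check whether its EOQ is feasible; otherwise the best quantity at that price is the breakpoint.
EOQ at £13.00 = 1360.3 (feasible in tier 1): TC = 15,600×£13.00 + (15,600/1360.3)×239 + (1360.3/2)×0.31×£13.00 = £208,281.87.
EOQ at £11.32 = 1457.7 < 2100, so use break Q=2100: TC = 15,600×£11.32 + (15,600/2100.0)×239 + (2100.0/2)×0.31×£11.32 = £182,052.09.
EOQ at £10.34 = 1525.2 < 2700, so use break Q=2700: TC = 15,600×£10.34 + (15,600/2700.0)×239 + (2700.0/2)×0.31×£10.34 = £167,012.18.
Lowest total cost is £167,012.18 at Q = 2700.0.

Q* ≈ 2,700 boards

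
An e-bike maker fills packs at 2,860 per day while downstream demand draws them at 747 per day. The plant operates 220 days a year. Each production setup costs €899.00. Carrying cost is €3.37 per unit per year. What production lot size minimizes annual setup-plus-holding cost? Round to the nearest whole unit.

Q* ≈ 10,894 packs

Annual demand D = 747 × 220 = 164,340.
Production build-up factor (1 − d/p) = 1 − 747/2,860 = 0.7388.
Q* = √(2DS / (H(1 − d/p))) = √(2 × 164,340 × 899 / (3.37 × 0.7388)).
= √(295,483,320 / 2.4898) ≈ 10893.936.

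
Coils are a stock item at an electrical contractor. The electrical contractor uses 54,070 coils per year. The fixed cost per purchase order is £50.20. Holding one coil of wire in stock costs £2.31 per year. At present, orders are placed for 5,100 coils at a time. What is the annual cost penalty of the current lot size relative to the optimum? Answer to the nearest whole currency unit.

Extra cost ≈ £2,882 per year

EOQ = √(2DS/H) = √(2 × 54,070 × 50.2 / 2.31) ≈ 1532.99.
Cost at Q* = (D/Q*)S + (Q*/2)H = √(2DSH) ≈ £3,541.20.
Cost at Q = 5,100: (54,070/5,100)×50.2 + (5,100/2)×2.31 = £532.22 + £5,890.50 = £6,422.72.
Excess = £6,422.72 − £3,541.20 = £2,881.51.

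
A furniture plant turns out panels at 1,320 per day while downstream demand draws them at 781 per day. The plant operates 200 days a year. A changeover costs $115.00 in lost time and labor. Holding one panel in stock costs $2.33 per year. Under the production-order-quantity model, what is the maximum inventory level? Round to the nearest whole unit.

Annual demand D = 781 × 200 = 156,200.
Production build-up factor (1 − d/p) = 1 − 781/1,320 = 0.4083.
Q* = √(2DS / (H(1 − d/p))) = √(2 × 156,200 × 115 / (2.33 × 0.4083)).
= √(35,926,000 / 0.9514) ≈ 6144.960.
Maximum inventory = Q*(1 − d/p) = 6144.960 × 0.4083 ≈ 2509.192.

I_max ≈ 2,509 panels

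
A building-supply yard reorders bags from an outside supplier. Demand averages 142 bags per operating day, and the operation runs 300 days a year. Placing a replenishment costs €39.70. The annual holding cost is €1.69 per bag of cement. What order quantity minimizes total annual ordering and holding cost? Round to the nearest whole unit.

Q* ≈ 1,415 bags

Annual demand D = 142 × 300 = 42,600.
EOQ = √(2DS / H) = √(2 × 42,600 × 39.7 / 1.69).
= √(3,382,440 / 1.69) = √2,001,443.787 ≈ 1414.724.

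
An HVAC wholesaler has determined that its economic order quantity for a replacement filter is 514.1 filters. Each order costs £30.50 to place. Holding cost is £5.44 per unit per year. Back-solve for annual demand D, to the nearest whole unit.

Invert the EOQ relation Q*² = 2DS/H.
From Q* = √(2DS/H): D = Q*²H / (2S) = 514.1² × 5.44 / (2 × 30.5) = 23570.255.

D ≈ 23,570 filters per year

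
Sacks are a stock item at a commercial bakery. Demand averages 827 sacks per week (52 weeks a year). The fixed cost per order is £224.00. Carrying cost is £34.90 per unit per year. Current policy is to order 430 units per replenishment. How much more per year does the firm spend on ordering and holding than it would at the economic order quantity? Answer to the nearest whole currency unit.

Annual demand D = 827 × 52 = 43,004.
EOQ = √(2DS/H) = √(2 × 43,004 × 224 / 34.9) ≈ 742.99.
Cost at Q* = (D/Q*)S + (Q*/2)H = √(2DSH) ≈ £25,930.22.
Cost at Q = 430: (43,004/430)×224 + (430/2)×34.9 = £22,402.08 + £7,503.50 = £29,905.58.
Excess = £29,905.58 − £25,930.22 = £3,975.37.

Extra cost ≈ £3,975 per year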